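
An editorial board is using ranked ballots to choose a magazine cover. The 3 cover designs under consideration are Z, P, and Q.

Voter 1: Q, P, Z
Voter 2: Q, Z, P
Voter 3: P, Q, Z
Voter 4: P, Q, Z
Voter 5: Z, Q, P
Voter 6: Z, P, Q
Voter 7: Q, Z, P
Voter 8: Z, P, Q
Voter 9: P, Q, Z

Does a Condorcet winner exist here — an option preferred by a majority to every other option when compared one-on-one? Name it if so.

No Condorcet winner

Head-to-head results (9 voters total):
Z vs P: Z wins 5–4.
Z vs Q: Q wins 6–3.
P vs Q: P wins 5–4.
No candidate beats all others: Z beats P beats Q beats Z, a majority cycle.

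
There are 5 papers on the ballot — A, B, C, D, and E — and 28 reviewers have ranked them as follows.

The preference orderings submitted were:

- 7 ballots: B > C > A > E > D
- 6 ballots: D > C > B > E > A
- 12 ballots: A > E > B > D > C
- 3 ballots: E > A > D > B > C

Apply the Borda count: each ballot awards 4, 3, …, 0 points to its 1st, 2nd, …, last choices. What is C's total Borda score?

39

Borda scores:
  A: 7·2 + 6·0 + 12·4 + 3·3 = 71
  B: 7·4 + 6·2 + 12·2 + 3·1 = 67
  C: 7·3 + 6·3 + 12·0 + 3·0 = 39
  D: 7·0 + 6·4 + 12·1 + 3·2 = 42
  E: 7·1 + 6·1 + 12·3 + 3·4 = 61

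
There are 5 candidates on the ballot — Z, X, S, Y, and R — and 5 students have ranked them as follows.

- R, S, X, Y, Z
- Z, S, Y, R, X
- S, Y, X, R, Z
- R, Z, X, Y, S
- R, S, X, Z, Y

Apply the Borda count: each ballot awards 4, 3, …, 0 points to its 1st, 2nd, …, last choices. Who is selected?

R

Borda scores:
  Z: 0 + 4 + 0 + 3 + 1 = 8
  X: 2 + 0 + 2 + 2 + 2 = 8
  S: 3 + 3 + 4 + 0 + 3 = 13
  Y: 1 + 2 + 3 + 1 + 0 = 7
  R: 4 + 1 + 1 + 4 + 4 = 14
R has the highest total.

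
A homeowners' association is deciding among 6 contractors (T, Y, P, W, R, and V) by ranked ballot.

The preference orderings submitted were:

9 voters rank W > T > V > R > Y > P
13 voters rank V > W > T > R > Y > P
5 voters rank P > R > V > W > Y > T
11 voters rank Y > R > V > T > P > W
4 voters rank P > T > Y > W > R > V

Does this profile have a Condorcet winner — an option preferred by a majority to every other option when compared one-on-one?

Yes

Head-to-head results (42 voters total):
T vs Y: T wins 26–16.
T vs P: T wins 33–9.
T vs W: W wins 27–15.
T vs R: T wins 26–16.
T vs V: V wins 29–13.
Y vs P: Y wins 33–9.
Y vs W: W wins 27–15.
Y vs R: R wins 27–15.
Y vs V: V wins 27–15.
P vs W: W wins 22–20.
P vs R: R wins 33–9.
P vs V: V wins 33–9.
W vs R: W wins 26–16.
W vs V: V wins 29–13.
R vs V: V wins 22–20.
V beats each rival — T (29–13), Y (27–15), P (33–9), W (29–13), R (22–20) — so V is the Condorcet winner.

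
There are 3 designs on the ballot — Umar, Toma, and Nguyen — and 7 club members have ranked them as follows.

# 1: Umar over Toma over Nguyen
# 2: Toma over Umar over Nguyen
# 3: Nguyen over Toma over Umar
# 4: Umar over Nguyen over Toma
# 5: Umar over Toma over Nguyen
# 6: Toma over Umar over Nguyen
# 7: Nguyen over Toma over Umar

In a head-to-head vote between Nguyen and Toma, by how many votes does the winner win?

Ballots ranking Nguyen above Toma: 3.
Ballots ranking Toma above Nguyen: 4.
Toma wins 4–3, a margin of 1.

1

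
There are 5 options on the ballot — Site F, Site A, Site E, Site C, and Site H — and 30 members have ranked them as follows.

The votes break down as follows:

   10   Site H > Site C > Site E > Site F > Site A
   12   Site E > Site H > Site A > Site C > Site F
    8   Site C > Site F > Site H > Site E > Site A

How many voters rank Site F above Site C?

Ballots ranking Site F above Site C: 0.
Ballots ranking Site C above Site F: 10+12+8 = 30.
So 0 of 30 voters prefer Site F to Site C.

0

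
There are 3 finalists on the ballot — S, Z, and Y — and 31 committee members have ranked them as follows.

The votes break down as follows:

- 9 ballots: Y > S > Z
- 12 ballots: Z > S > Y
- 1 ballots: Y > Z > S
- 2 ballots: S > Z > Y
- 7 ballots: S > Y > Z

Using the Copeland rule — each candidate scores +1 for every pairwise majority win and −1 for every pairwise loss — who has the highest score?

Pairwise results:
  S vs Z: S wins 18–13.
  S vs Y: S wins 21–10.
  Z vs Y: Y wins 17–14.
Copeland scores (wins − losses):
  S: 2 − 0 = 2
  Z: 0 − 2 = -2
  Y: 1 − 1 = 0
S has the best Copeland score.

S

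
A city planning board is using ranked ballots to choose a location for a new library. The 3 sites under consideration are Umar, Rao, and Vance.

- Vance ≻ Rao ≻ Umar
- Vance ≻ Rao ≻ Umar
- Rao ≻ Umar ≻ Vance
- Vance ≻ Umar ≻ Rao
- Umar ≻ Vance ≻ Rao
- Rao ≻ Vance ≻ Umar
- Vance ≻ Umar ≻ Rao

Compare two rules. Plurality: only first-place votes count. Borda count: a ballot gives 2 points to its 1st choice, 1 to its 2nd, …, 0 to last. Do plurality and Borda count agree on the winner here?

Plurality first-place counts: Umar 1, Rao 2, Vance 4 → Vance.
Borda totals: Umar 5, Rao 6, Vance 10 → Vance.
The two rules agree on Vance.

Yes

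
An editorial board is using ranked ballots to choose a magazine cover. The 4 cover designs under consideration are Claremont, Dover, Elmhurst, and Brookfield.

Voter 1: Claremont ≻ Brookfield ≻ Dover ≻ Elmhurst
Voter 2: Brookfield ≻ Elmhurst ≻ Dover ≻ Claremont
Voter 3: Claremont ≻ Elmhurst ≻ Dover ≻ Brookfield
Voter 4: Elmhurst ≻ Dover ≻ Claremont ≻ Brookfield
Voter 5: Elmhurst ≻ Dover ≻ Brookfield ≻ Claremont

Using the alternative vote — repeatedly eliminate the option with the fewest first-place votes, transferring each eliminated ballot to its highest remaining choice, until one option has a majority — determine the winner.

Elmhurst

Round 1: Claremont 2, Elmhurst 2, Brookfield 1, Dover 0. Dover has the fewest and is eliminated.
Round 2: Claremont 2, Elmhurst 2, Brookfield 1. Brookfield has the fewest and is eliminated.
Round 3: Elmhurst 3, Claremont 2. Elmhurst has a majority.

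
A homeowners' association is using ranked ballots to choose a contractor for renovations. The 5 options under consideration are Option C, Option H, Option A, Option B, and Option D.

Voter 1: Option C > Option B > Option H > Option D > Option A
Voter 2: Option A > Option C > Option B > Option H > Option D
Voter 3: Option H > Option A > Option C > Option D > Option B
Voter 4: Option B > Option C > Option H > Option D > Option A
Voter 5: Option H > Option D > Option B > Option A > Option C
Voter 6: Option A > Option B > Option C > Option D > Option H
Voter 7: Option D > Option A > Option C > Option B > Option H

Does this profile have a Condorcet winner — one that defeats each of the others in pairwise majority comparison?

Head-to-head results (7 voters total):
Option C vs Option H: Option C wins 5–2.
Option C vs Option A: Option A wins 5–2.
Option C vs Option B: Option C wins 4–3.
Option C vs Option D: Option C wins 5–2.
Option H vs Option A: Option H wins 4–3.
Option H vs Option B: Option B wins 5–2.
Option H vs Option D: Option H wins 5–2.
Option A vs Option B: Option A wins 4–3.
Option A vs Option D: Option D wins 4–3.
Option B vs Option D: Option B wins 4–3.
No candidate beats all others: Option C beats Option H beats Option A beats Option C, a majority cycle.

No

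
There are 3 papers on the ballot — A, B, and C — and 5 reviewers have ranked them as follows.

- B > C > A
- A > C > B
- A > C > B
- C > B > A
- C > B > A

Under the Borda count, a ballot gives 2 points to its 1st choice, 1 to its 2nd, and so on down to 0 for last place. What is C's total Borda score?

7

Borda scores:
  A: 0 + 2 + 2 + 0 + 0 = 4
  B: 2 + 0 + 0 + 1 + 1 = 4
  C: 1 + 1 + 1 + 2 + 2 = 7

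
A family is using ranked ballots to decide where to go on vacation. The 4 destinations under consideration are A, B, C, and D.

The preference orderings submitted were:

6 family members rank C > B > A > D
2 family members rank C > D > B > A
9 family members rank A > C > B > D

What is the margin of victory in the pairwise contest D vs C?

17

Ballots ranking D above C: 0.
Ballots ranking C above D: 6+2+9 = 17.
C wins 17–0, a margin of 17.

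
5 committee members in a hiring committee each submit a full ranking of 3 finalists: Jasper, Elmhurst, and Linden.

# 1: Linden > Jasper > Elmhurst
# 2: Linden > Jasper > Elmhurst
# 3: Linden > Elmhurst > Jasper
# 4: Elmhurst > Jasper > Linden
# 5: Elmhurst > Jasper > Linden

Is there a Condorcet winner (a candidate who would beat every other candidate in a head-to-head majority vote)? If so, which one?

Head-to-head results (5 voters total):
Jasper vs Elmhurst: Elmhurst wins 3–2.
Jasper vs Linden: Linden wins 3–2.
Elmhurst vs Linden: Linden wins 3–2.
Linden beats each rival — Jasper (3–2), Elmhurst (3–2) — so Linden is the Condorcet winner.

Linden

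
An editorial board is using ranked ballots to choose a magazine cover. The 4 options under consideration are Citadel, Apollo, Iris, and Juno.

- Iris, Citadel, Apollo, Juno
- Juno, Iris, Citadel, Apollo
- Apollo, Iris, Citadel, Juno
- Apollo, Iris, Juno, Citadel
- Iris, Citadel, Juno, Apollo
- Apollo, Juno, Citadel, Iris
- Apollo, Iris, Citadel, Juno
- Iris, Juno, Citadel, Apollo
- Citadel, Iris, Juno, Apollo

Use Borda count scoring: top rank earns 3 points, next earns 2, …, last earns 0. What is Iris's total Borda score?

Borda scores:
  Citadel: 2 + 1 + 1 + 0 + 2 + 1 + 1 + 1 + 3 = 12
  Apollo: 1 + 0 + 3 + 3 + 0 + 3 + 3 + 0 + 0 = 13
  Iris: 3 + 2 + 2 + 2 + 3 + 0 + 2 + 3 + 2 = 19
  Juno: 0 + 3 + 0 + 1 + 1 + 2 + 0 + 2 + 1 = 10

19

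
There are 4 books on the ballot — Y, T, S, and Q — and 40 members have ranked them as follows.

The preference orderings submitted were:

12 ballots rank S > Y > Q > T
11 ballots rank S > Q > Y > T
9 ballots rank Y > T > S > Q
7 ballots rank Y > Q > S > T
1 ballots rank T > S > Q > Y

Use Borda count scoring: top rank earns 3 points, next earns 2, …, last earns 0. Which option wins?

Borda scores:
  Y: 12·2 + 11·1 + 9·3 + 7·3 + 0 = 83
  T: 12·0 + 11·0 + 9·2 + 7·0 + 3 = 21
  S: 12·3 + 11·3 + 9·1 + 7·1 + 2 = 87
  Q: 12·1 + 11·2 + 9·0 + 7·2 + 1 = 49
S has the highest total.

S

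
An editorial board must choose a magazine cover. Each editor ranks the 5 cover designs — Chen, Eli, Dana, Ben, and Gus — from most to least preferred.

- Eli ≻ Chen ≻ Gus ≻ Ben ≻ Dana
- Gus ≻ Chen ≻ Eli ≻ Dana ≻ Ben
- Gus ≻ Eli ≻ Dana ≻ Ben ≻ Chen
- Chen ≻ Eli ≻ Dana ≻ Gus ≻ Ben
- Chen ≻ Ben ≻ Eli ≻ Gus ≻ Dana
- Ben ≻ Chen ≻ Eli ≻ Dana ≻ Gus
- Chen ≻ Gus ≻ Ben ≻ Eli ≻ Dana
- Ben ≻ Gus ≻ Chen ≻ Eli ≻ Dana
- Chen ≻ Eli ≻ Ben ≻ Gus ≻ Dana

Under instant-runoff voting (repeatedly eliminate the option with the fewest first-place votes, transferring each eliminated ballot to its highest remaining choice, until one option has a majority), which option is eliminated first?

Dana

Round 1: Chen 4, Ben 2, Gus 2, Eli 1, Dana 0. Dana has the fewest and is eliminated.
Round 2: Chen 4, Ben 2, Gus 2, Eli 1. Eli has the fewest and is eliminated.
Round 3: Chen 5, Ben 2, Gus 2. Chen has a majority.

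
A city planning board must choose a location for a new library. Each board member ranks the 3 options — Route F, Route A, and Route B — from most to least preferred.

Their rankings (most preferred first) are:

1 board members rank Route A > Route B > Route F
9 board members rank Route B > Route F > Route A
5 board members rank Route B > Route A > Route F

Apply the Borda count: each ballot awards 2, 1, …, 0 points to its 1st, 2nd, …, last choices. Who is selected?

Route B

Borda scores:
  Route F: 0 + 9·1 + 5·0 = 9
  Route A: 2 + 9·0 + 5·1 = 7
  Route B: 1 + 9·2 + 5·2 = 29
Route B has the highest total.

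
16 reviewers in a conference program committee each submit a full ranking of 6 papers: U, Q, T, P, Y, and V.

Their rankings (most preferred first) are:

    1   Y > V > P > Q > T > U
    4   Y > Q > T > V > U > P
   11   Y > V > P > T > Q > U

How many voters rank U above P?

4

Ballots ranking U above P: 4.
Ballots ranking P above U: 1+11 = 12.
So 4 of 16 voters prefer U to P.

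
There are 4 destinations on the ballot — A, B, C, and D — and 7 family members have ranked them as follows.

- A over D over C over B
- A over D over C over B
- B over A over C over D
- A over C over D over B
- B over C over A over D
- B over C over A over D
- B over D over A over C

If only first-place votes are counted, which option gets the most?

B

First-place vote totals:
  A: 3
  B: 4
  C: 0
  D: 0
B has the most first-place votes.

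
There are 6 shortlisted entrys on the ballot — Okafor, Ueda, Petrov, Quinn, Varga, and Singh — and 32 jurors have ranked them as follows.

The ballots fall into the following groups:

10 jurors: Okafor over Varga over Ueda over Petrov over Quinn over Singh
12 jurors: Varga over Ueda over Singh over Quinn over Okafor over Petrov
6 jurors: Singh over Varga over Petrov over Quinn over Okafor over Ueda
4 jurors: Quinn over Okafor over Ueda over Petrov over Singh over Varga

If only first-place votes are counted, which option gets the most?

Varga

First-place vote totals:
  Okafor: 10
  Ueda: 0
  Petrov: 0
  Quinn: 4
  Varga: 12
  Singh: 6
Varga has the most first-place votes.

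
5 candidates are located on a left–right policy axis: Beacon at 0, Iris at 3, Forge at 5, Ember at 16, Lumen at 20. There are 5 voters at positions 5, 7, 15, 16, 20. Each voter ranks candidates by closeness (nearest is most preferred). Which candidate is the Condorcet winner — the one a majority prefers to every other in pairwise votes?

With single-peaked preferences on a line, the Condorcet winner is the candidate closest to the median voter.
The median voter (position 15) is closest to Ember at 16.
Check: Ember vs Forge — voters closer to Ember: 3 of 5.

Ember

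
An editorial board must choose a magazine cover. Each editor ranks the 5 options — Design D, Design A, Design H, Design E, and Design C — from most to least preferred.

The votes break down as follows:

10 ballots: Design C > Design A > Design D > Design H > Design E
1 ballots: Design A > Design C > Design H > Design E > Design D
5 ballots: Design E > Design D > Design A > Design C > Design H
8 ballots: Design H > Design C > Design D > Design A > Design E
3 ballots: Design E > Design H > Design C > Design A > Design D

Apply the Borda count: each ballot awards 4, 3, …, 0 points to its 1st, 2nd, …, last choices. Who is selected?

Design C

Borda scores:
  Design D: 10·2 + 0 + 5·3 + 8·2 + 3·0 = 51
  Design A: 10·3 + 4 + 5·2 + 8·1 + 3·1 = 55
  Design H: 10·1 + 2 + 5·0 + 8·4 + 3·3 = 53
  Design E: 10·0 + 1 + 5·4 + 8·0 + 3·4 = 33
  Design C: 10·4 + 3 + 5·1 + 8·3 + 3·2 = 78
Design C has the highest total.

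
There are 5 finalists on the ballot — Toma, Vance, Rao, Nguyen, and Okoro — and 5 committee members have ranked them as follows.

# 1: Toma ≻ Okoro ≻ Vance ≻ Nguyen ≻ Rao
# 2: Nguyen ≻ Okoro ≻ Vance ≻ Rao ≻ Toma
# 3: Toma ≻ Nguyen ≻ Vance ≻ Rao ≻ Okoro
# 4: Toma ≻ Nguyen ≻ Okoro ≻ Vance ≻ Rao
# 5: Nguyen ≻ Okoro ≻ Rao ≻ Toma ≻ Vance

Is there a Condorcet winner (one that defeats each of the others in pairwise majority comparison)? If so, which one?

Head-to-head results (5 voters total):
Toma vs Vance: Toma wins 4–1.
Toma vs Rao: Toma wins 3–2.
Toma vs Nguyen: Toma wins 3–2.
Toma vs Okoro: Toma wins 3–2.
Vance vs Rao: Vance wins 4–1.
Vance vs Nguyen: Nguyen wins 4–1.
Vance vs Okoro: Okoro wins 4–1.
Rao vs Nguyen: Nguyen wins 5–0.
Rao vs Okoro: Okoro wins 4–1.
Nguyen vs Okoro: Nguyen wins 4–1.
Toma beats each rival — Vance (4–1), Rao (3–2), Nguyen (3–2), Okoro (3–2) — so Toma is the Condorcet winner.

Toma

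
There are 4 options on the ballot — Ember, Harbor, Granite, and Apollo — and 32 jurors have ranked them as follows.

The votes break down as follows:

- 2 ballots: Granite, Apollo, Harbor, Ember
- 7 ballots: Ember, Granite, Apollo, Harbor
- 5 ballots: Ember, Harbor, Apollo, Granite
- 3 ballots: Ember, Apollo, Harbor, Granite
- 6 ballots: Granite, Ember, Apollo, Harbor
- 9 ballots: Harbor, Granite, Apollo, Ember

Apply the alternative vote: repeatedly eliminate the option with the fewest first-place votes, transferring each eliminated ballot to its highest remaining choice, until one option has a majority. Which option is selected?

Ember

Round 1: Ember 15, Harbor 9, Granite 8, Apollo 0. Apollo has the fewest and is eliminated.
Round 2: Ember 15, Harbor 9, Granite 8. Granite has the fewest and is eliminated.
Round 3: Ember 21, Harbor 11. Ember has a majority.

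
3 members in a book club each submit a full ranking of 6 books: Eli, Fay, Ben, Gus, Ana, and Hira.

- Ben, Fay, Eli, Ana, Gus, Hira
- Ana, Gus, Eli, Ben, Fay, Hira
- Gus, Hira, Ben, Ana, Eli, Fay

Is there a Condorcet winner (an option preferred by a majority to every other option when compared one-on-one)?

No

Head-to-head results (3 voters total):
Eli vs Fay: Eli wins 2–1.
Eli vs Ben: Ben wins 2–1.
Eli vs Gus: Gus wins 2–1.
Eli vs Ana: Ana wins 2–1.
Eli vs Hira: Eli wins 2–1.
Fay vs Ben: Ben wins 3–0.
Fay vs Gus: Gus wins 2–1.
Fay vs Ana: Ana wins 2–1.
Fay vs Hira: Fay wins 2–1.
Ben vs Gus: Gus wins 2–1.
Ben vs Ana: Ben wins 2–1.
Ben vs Hira: Ben wins 2–1.
Gus vs Ana: Ana wins 2–1.
Gus vs Hira: Gus wins 3–0.
Ana vs Hira: Ana wins 2–1.
No candidate beats all others: Ben beats Ana beats Gus beats Ben, a majority cycle.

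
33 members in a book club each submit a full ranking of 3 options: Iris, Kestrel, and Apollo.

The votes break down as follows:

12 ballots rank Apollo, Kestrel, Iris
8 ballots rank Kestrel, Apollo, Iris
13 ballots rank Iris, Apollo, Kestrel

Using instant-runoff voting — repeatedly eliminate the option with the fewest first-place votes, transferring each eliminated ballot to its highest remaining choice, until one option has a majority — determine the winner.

Apollo

Round 1: Iris 13, Apollo 12, Kestrel 8. Kestrel has the fewest and is eliminated.
Round 2: Apollo 20, Iris 13. Apollo has a majority.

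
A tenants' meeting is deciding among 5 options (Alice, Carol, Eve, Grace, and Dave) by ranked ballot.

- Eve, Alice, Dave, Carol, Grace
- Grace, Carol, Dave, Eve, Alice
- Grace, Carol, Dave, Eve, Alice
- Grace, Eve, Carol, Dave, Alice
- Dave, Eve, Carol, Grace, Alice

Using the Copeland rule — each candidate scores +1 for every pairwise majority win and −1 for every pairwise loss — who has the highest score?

Grace

Pairwise results:
  Alice vs Carol: Carol wins 4–1.
  Alice vs Eve: Eve wins 5–0.
  Alice vs Grace: Grace wins 4–1.
  Alice vs Dave: Dave wins 4–1.
  Carol vs Eve: Eve wins 3–2.
  Carol vs Grace: Grace wins 3–2.
  Carol vs Dave: Carol wins 3–2.
  Eve vs Grace: Grace wins 3–2.
  Eve vs Dave: Dave wins 3–2.
  Grace vs Dave: Grace wins 3–2.
Copeland scores (wins − losses):
  Alice: 0 − 4 = -4
  Carol: 2 − 2 = 0
  Eve: 2 − 2 = 0
  Grace: 4 − 0 = 4
  Dave: 2 − 2 = 0
Grace has the best Copeland score.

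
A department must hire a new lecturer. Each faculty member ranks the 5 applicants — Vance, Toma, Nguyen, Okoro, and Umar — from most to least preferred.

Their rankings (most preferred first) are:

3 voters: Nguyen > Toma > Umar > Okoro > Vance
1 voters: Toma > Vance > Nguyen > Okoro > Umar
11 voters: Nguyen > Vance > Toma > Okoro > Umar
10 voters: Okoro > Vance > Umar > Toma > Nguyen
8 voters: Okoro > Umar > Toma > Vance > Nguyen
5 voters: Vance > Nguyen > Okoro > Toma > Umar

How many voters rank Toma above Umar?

Ballots ranking Toma above Umar: 3+1+11+5 = 20.
Ballots ranking Umar above Toma: 10+8 = 18.
So 20 of 38 voters prefer Toma to Umar.

20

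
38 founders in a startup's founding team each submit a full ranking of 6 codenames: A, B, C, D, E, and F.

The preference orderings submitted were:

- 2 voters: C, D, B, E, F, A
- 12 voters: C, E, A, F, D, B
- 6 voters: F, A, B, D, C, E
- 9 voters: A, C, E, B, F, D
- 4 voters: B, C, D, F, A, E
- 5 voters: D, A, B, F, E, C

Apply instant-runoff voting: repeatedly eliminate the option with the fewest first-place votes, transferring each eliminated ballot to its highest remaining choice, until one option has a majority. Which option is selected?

Round 1: C 14, A 9, F 6, D 5, B 4, E 0. E has the fewest and is eliminated.
Round 2: C 14, A 9, F 6, D 5, B 4. B has the fewest and is eliminated.
Round 3: C 18, A 9, F 6, D 5. D has the fewest and is eliminated.
Round 4: C 18, A 14, F 6. F has the fewest and is eliminated.
Round 5: A 20, C 18. A has a majority.

A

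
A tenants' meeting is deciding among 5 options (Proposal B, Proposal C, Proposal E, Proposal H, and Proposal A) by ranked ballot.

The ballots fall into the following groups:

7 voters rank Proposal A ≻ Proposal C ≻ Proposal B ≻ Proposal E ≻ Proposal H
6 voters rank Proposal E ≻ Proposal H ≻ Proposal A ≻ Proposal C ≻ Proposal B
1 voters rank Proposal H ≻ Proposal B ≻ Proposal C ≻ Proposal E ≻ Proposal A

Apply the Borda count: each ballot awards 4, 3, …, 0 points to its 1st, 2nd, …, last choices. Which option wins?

Borda scores:
  Proposal B: 7·2 + 6·0 + 3 = 17
  Proposal C: 7·3 + 6·1 + 2 = 29
  Proposal E: 7·1 + 6·4 + 1 = 32
  Proposal H: 7·0 + 6·3 + 4 = 22
  Proposal A: 7·4 + 6·2 + 0 = 40
Proposal A has the highest total.

Proposal A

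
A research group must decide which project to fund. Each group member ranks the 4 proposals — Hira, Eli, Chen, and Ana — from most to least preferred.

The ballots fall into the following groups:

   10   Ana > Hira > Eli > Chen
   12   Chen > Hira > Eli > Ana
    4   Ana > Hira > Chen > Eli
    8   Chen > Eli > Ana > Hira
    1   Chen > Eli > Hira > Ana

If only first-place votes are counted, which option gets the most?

First-place vote totals:
  Hira: 0
  Eli: 0
  Chen: 21
  Ana: 14
Chen has the most first-place votes.

Chen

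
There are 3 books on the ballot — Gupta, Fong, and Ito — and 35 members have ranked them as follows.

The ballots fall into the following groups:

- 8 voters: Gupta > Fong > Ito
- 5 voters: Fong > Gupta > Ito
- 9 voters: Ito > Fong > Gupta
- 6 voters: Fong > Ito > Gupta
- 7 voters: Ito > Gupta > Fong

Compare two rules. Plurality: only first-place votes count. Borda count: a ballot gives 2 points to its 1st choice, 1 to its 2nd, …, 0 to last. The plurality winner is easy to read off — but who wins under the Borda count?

Plurality first-place counts: Gupta 8, Fong 11, Ito 16 → Ito.
Borda totals: Gupta 28, Fong 39, Ito 38 → Fong.

Fong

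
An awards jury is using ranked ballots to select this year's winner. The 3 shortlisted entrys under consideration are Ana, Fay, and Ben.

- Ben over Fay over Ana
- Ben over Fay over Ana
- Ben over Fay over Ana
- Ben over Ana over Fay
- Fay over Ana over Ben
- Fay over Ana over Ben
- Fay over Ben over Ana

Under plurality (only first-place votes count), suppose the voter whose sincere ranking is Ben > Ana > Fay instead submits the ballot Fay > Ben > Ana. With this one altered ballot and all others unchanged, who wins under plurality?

First-place totals with the altered ballot: Ana 0, Fay 4, Ben 3.
The switch changes the winner from Ben to Fay.

Fay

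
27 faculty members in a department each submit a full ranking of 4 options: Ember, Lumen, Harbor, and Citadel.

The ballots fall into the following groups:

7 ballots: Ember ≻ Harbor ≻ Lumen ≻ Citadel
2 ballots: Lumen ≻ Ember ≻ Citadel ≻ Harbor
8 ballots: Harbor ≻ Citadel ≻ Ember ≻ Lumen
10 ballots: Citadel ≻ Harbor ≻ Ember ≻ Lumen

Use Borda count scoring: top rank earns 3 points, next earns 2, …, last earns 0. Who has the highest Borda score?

Borda scores:
  Ember: 7·3 + 2·2 + 8·1 + 10·1 = 43
  Lumen: 7·1 + 2·3 + 8·0 + 10·0 = 13
  Harbor: 7·2 + 2·0 + 8·3 + 10·2 = 58
  Citadel: 7·0 + 2·1 + 8·2 + 10·3 = 48
Harbor has the highest total.

Harbor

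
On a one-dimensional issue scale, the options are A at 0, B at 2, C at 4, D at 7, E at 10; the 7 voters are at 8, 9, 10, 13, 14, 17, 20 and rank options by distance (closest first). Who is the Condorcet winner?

E

With single-peaked preferences on a line, the Condorcet winner is the candidate closest to the median voter.
The median voter (position 13) is closest to E at 10.
Check: E vs D — voters closer to E: 6 of 7.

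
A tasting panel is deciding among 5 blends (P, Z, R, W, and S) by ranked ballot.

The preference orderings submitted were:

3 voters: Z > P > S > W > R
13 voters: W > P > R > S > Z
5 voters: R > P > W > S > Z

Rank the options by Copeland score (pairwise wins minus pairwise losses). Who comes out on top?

W

Pairwise results:
  P vs Z: P wins 18–3.
  P vs R: P wins 16–5.
  P vs W: W wins 13–8.
  P vs S: P wins 21–0.
  Z vs R: R wins 18–3.
  Z vs W: W wins 18–3.
  Z vs S: S wins 18–3.
  R vs W: W wins 16–5.
  R vs S: R wins 18–3.
  W vs S: W wins 18–3.
Copeland scores (wins − losses):
  P: 3 − 1 = 2
  Z: 0 − 4 = -4
  R: 2 − 2 = 0
  W: 4 − 0 = 4
  S: 1 − 3 = -2
W has the best Copeland score.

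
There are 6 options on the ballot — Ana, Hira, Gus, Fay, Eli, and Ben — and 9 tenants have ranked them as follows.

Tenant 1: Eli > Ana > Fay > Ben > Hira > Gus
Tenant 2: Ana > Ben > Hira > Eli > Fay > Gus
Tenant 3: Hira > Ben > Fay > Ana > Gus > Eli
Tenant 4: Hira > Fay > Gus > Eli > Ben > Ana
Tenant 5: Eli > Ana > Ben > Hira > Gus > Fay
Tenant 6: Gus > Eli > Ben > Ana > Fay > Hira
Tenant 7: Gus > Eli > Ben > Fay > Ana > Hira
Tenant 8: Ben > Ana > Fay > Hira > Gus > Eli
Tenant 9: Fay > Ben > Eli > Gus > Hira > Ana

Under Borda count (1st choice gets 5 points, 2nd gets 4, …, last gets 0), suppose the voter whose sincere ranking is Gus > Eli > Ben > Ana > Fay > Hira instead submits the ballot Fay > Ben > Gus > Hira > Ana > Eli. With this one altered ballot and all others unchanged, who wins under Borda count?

Borda totals with the altered ballot: Ana 21, Hira 21, Gus 16, Fay 26, Eli 21, Ben 30.
The winner is unchanged: still Ben.

Ben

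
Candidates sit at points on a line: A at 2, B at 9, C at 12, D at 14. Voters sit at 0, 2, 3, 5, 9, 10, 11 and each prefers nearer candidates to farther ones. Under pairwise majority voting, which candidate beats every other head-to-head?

A

With single-peaked preferences on a line, the Condorcet winner is the candidate closest to the median voter.
The median voter (position 5) is closest to A at 2.
Check: A vs C — voters closer to A: 4 of 7.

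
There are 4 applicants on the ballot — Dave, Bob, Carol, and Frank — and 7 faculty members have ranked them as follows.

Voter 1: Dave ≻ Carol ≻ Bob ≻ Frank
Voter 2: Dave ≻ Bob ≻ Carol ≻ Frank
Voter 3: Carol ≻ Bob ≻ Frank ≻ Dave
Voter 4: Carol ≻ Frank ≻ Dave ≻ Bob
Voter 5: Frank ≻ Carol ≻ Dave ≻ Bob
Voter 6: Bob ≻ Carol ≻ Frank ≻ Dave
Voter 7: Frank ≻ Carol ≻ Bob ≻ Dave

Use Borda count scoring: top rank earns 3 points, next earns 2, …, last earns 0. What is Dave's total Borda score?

Borda scores:
  Dave: 3 + 3 + 0 + 1 + 1 + 0 + 0 = 8
  Bob: 1 + 2 + 2 + 0 + 0 + 3 + 1 = 9
  Carol: 2 + 1 + 3 + 3 + 2 + 2 + 2 = 15
  Frank: 0 + 0 + 1 + 2 + 3 + 1 + 3 = 10

8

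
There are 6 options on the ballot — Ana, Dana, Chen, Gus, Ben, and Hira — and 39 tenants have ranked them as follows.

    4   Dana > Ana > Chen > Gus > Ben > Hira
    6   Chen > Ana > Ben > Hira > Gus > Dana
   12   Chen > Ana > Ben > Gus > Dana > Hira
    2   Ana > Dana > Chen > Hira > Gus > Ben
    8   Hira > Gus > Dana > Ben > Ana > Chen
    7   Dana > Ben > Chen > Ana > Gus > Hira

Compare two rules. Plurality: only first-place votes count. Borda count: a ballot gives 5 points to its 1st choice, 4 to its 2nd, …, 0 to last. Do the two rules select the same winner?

Plurality first-place counts: Ana 2, Dana 11, Chen 18, Gus 0, Ben 0, Hira 8 → Chen.
Borda totals: Ana 120, Dana 99, Chen 129, Gus 79, Ben 102, Hira 56 → Chen.
The two rules agree on Chen.

Yes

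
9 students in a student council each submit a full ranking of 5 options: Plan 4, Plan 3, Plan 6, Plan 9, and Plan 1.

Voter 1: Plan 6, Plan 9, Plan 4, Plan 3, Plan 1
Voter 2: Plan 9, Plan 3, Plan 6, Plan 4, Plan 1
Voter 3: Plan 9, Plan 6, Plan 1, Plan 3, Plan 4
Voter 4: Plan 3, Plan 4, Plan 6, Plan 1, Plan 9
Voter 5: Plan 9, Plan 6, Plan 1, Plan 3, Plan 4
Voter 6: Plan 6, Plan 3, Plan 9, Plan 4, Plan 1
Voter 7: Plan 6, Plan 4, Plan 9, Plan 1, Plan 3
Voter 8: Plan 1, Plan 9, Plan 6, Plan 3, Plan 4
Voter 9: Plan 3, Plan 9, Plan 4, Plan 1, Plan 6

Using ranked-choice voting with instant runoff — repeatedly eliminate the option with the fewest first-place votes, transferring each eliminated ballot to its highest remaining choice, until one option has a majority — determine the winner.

Plan 9

Round 1: Plan 6 3, Plan 9 3, Plan 3 2, Plan 1 1, Plan 4 0. Plan 4 has the fewest and is eliminated.
Round 2: Plan 6 3, Plan 9 3, Plan 3 2, Plan 1 1. Plan 1 has the fewest and is eliminated.
Round 3: Plan 9 4, Plan 6 3, Plan 3 2. Plan 3 has the fewest and is eliminated.
Round 4: Plan 9 5, Plan 6 4. Plan 9 has a majority.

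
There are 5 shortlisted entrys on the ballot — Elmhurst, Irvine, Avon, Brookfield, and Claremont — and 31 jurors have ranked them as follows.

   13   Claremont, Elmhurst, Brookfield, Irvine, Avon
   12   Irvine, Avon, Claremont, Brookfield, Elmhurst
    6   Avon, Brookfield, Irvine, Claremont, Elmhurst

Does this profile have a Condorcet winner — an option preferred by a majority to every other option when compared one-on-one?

No

Head-to-head results (31 voters total):
Elmhurst vs Irvine: Irvine wins 18–13.
Elmhurst vs Avon: Avon wins 18–13.
Elmhurst vs Brookfield: Brookfield wins 18–13.
Elmhurst vs Claremont: Claremont wins 31–0.
Irvine vs Avon: Irvine wins 25–6.
Irvine vs Brookfield: Brookfield wins 19–12.
Irvine vs Claremont: Irvine wins 18–13.
Avon vs Brookfield: Avon wins 18–13.
Avon vs Claremont: Avon wins 18–13.
Brookfield vs Claremont: Claremont wins 25–6.
No candidate beats all others: Irvine beats Avon beats Brookfield beats Irvine, a majority cycle.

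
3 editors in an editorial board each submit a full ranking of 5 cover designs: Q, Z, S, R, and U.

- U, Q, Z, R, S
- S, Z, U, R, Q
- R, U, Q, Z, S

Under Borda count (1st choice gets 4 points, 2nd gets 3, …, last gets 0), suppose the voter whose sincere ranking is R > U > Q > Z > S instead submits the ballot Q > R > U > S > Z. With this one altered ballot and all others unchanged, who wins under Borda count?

U

Borda totals with the altered ballot: Q 7, Z 5, S 5, R 5, U 8.
The winner is unchanged: still U.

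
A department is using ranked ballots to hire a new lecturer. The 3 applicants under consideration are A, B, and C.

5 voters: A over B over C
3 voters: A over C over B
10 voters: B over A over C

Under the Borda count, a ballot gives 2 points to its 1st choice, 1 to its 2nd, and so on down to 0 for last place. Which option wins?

A

Borda scores:
  A: 5·2 + 3·2 + 10·1 = 26
  B: 5·1 + 3·0 + 10·2 = 25
  C: 5·0 + 3·1 + 10·0 = 3
A has the highest total.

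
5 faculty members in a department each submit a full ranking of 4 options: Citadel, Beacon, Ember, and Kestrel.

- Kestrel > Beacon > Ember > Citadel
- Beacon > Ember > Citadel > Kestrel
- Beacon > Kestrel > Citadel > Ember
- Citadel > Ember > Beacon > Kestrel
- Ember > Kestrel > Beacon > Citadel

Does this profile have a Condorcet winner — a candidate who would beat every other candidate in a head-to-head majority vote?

Head-to-head results (5 voters total):
Citadel vs Beacon: Beacon wins 4–1.
Citadel vs Ember: Ember wins 3–2.
Citadel vs Kestrel: Kestrel wins 3–2.
Beacon vs Ember: Beacon wins 3–2.
Beacon vs Kestrel: Beacon wins 3–2.
Ember vs Kestrel: Ember wins 3–2.
Beacon beats each rival — Citadel (4–1), Ember (3–2), Kestrel (3–2) — so Beacon is the Condorcet winner.

Yes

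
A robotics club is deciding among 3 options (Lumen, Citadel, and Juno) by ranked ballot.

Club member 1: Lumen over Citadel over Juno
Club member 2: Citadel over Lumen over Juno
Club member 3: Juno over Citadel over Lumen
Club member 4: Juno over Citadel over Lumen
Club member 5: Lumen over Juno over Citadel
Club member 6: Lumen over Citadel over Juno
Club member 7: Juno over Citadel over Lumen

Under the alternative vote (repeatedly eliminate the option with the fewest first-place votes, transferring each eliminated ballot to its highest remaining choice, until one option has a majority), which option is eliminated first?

Round 1: Lumen 3, Juno 3, Citadel 1. Citadel has the fewest and is eliminated.
Round 2: Lumen 4, Juno 3. Lumen has a majority.

Citadel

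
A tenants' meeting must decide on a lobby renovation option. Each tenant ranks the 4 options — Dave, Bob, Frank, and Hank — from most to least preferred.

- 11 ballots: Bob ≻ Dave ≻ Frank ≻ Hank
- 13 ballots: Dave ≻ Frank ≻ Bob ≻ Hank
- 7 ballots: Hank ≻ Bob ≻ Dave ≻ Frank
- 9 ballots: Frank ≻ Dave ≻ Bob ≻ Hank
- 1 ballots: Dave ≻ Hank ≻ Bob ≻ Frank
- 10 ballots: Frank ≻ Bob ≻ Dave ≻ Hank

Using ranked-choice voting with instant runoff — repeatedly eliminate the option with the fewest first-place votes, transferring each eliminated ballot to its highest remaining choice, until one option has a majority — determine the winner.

Frank

Round 1: Frank 19, Dave 14, Bob 11, Hank 7. Hank has the fewest and is eliminated.
Round 2: Frank 19, Bob 18, Dave 14. Dave has the fewest and is eliminated.
Round 3: Frank 32, Bob 19. Frank has a majority.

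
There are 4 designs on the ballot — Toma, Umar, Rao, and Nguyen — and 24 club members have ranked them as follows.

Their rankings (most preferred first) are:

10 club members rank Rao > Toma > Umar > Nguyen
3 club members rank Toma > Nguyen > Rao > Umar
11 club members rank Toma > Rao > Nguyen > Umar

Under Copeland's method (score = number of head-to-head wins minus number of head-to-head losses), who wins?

Toma

Pairwise results:
  Toma vs Umar: Toma wins 24–0.
  Toma vs Rao: Toma wins 14–10.
  Toma vs Nguyen: Toma wins 24–0.
  Umar vs Rao: Rao wins 24–0.
  Umar vs Nguyen: Nguyen wins 14–10.
  Rao vs Nguyen: Rao wins 21–3.
Copeland scores (wins − losses):
  Toma: 3 − 0 = 3
  Umar: 0 − 3 = -3
  Rao: 2 − 1 = 1
  Nguyen: 1 − 2 = -1
Toma has the best Copeland score.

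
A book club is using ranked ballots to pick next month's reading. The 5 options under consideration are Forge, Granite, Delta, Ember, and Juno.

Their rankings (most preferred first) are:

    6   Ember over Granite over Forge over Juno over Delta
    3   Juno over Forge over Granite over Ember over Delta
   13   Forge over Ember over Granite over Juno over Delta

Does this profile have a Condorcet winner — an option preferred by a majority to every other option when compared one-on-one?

Head-to-head results (22 voters total):
Forge vs Granite: Forge wins 16–6.
Forge vs Delta: Forge wins 22–0.
Forge vs Ember: Forge wins 16–6.
Forge vs Juno: Forge wins 19–3.
Granite vs Delta: Granite wins 22–0.
Granite vs Ember: Ember wins 19–3.
Granite vs Juno: Granite wins 19–3.
Delta vs Ember: Ember wins 22–0.
Delta vs Juno: Juno wins 22–0.
Ember vs Juno: Ember wins 19–3.
Forge beats each rival — Granite (16–6), Delta (22–0), Ember (16–6), Juno (19–3) — so Forge is the Condorcet winner.

Yes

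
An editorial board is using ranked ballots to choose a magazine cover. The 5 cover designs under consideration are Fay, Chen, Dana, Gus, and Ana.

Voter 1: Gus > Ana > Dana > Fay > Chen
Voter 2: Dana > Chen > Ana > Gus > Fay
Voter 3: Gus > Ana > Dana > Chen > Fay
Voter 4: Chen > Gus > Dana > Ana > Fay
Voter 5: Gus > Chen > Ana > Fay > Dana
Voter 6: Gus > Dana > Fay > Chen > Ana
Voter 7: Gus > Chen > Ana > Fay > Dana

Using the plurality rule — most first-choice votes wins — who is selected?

Gus

First-place vote totals:
  Fay: 0
  Chen: 1
  Dana: 1
  Gus: 5
  Ana: 0
Gus has the most first-place votes.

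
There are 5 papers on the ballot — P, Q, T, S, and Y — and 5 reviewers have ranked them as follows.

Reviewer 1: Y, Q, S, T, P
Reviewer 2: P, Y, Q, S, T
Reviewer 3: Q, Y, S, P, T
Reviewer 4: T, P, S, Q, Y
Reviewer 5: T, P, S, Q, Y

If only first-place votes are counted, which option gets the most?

T

First-place vote totals:
  P: 1
  Q: 1
  T: 2
  S: 0
  Y: 1
T has the most first-place votes.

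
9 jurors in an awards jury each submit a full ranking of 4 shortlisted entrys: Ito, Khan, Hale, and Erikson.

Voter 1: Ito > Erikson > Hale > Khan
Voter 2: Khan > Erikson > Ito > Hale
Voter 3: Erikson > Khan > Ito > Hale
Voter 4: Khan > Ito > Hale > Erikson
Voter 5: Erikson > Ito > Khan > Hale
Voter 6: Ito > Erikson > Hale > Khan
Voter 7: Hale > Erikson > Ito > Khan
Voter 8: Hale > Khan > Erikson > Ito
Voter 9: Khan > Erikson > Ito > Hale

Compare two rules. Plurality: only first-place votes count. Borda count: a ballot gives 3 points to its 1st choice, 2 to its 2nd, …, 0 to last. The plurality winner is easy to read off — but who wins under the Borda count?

Plurality first-place counts: Ito 2, Khan 3, Hale 2, Erikson 2 → Khan.
Borda totals: Ito 14, Khan 14, Hale 9, Erikson 17 → Erikson.

Erikson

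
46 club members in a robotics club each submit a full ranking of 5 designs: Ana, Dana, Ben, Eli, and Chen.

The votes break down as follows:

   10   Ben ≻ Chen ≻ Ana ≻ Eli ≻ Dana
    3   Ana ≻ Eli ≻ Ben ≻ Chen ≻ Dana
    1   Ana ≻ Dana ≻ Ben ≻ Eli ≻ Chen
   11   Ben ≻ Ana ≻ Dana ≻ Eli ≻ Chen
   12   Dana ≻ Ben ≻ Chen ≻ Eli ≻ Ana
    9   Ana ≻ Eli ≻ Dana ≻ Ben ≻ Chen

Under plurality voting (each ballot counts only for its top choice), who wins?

Ben

First-place vote totals:
  Ana: 13
  Dana: 12
  Ben: 21
  Eli: 0
  Chen: 0
Ben has the most first-place votes.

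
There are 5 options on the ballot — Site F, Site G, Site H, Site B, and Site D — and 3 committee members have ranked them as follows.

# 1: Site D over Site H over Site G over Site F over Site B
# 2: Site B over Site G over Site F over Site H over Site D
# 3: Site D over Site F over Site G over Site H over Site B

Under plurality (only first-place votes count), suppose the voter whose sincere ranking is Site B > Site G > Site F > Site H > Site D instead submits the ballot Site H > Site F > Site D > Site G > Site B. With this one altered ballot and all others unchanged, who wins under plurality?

Site D

First-place totals with the altered ballot: Site F 0, Site G 0, Site H 1, Site B 0, Site D 2.
The winner is unchanged: still Site D.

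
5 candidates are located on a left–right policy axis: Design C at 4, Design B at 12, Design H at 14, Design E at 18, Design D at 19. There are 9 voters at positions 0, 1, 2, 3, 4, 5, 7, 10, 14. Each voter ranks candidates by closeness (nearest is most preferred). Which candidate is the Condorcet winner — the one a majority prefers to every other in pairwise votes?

With single-peaked preferences on a line, the Condorcet winner is the candidate closest to the median voter.
The median voter (position 4) is closest to Design C at 4.
Check: Design C vs Design E — voters closer to Design C: 8 of 9.

Design C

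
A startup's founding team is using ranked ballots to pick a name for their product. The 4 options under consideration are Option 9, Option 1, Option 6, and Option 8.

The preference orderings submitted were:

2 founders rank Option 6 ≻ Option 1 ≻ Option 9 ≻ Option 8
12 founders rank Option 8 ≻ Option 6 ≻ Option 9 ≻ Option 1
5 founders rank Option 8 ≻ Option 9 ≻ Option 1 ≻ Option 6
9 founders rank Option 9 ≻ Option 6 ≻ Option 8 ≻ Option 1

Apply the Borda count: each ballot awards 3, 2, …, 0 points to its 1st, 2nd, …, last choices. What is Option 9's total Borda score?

51

Borda scores:
  Option 9: 2·1 + 12·1 + 5·2 + 9·3 = 51
  Option 1: 2·2 + 12·0 + 5·1 + 9·0 = 9
  Option 6: 2·3 + 12·2 + 5·0 + 9·2 = 48
  Option 8: 2·0 + 12·3 + 5·3 + 9·1 = 60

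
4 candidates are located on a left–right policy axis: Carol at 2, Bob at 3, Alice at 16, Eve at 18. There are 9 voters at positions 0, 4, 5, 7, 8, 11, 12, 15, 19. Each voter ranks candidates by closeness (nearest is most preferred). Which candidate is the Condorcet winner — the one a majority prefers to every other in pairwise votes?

With single-peaked preferences on a line, the Condorcet winner is the candidate closest to the median voter.
The median voter (position 8) is closest to Bob at 3.
Check: Bob vs Eve — voters closer to Bob: 5 of 9.

Bob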